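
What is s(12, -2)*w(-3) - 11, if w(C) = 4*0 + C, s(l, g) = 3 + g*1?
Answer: -14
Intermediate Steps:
s(l, g) = 3 + g
w(C) = C (w(C) = 0 + C = C)
s(12, -2)*w(-3) - 11 = (3 - 2)*(-3) - 11 = 1*(-3) - 11 = -3 - 11 = -14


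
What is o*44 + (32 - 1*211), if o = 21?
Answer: 745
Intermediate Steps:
o*44 + (32 - 1*211) = 21*44 + (32 - 1*211) = 924 + (32 - 211) = 924 - 179 = 745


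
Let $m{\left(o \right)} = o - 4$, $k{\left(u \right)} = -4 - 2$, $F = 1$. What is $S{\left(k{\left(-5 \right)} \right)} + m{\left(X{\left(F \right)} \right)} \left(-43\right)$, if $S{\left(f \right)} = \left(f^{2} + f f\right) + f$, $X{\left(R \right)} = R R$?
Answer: $195$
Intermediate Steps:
$k{\left(u \right)} = -6$ ($k{\left(u \right)} = -4 - 2 = -6$)
$X{\left(R \right)} = R^{2}$
$S{\left(f \right)} = f + 2 f^{2}$ ($S{\left(f \right)} = \left(f^{2} + f^{2}\right) + f = 2 f^{2} + f = f + 2 f^{2}$)
$m{\left(o \right)} = -4 + o$ ($m{\left(o \right)} = o - 4 = -4 + o$)
$S{\left(k{\left(-5 \right)} \right)} + m{\left(X{\left(F \right)} \right)} \left(-43\right) = - 6 \left(1 + 2 \left(-6\right)\right) + \left(-4 + 1^{2}\right) \left(-43\right) = - 6 \left(1 - 12\right) + \left(-4 + 1\right) \left(-43\right) = \left(-6\right) \left(-11\right) - -129 = 66 + 129 = 195$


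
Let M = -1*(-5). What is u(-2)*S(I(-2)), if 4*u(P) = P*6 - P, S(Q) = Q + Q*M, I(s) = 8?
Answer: -120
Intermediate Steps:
M = 5
S(Q) = 6*Q (S(Q) = Q + Q*5 = Q + 5*Q = 6*Q)
u(P) = 5*P/4 (u(P) = (P*6 - P)/4 = (6*P - P)/4 = (5*P)/4 = 5*P/4)
u(-2)*S(I(-2)) = ((5/4)*(-2))*(6*8) = -5/2*48 = -120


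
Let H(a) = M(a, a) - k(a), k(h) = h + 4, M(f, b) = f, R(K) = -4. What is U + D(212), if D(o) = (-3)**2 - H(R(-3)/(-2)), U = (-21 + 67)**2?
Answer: 2129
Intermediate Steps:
U = 2116 (U = 46**2 = 2116)
k(h) = 4 + h
H(a) = -4 (H(a) = a - (4 + a) = a + (-4 - a) = -4)
D(o) = 13 (D(o) = (-3)**2 - 1*(-4) = 9 + 4 = 13)
U + D(212) = 2116 + 13 = 2129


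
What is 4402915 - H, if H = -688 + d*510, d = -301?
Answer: 4557113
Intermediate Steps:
H = -154198 (H = -688 - 301*510 = -688 - 153510 = -154198)
4402915 - H = 4402915 - 1*(-154198) = 4402915 + 154198 = 4557113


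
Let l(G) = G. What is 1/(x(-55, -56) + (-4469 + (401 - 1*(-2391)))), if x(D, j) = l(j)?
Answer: -1/1733 ≈ -0.00057703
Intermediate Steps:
x(D, j) = j
1/(x(-55, -56) + (-4469 + (401 - 1*(-2391)))) = 1/(-56 + (-4469 + (401 - 1*(-2391)))) = 1/(-56 + (-4469 + (401 + 2391))) = 1/(-56 + (-4469 + 2792)) = 1/(-56 - 1677) = 1/(-1733) = -1/1733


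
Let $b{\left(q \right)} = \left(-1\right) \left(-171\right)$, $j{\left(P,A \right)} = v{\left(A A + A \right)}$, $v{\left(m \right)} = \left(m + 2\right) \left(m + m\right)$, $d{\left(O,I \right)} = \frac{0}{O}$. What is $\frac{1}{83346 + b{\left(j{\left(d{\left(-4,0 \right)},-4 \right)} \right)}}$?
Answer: $\frac{1}{83517} \approx 1.1974 \cdot 10^{-5}$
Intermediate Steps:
$d{\left(O,I \right)} = 0$
$v{\left(m \right)} = 2 m \left(2 + m\right)$ ($v{\left(m \right)} = \left(2 + m\right) 2 m = 2 m \left(2 + m\right)$)
$j{\left(P,A \right)} = 2 \left(A + A^{2}\right) \left(2 + A + A^{2}\right)$ ($j{\left(P,A \right)} = 2 \left(A A + A\right) \left(2 + \left(A A + A\right)\right) = 2 \left(A^{2} + A\right) \left(2 + \left(A^{2} + A\right)\right) = 2 \left(A + A^{2}\right) \left(2 + \left(A + A^{2}\right)\right) = 2 \left(A + A^{2}\right) \left(2 + A + A^{2}\right)$)
$b{\left(q \right)} = 171$
$\frac{1}{83346 + b{\left(j{\left(d{\left(-4,0 \right)},-4 \right)} \right)}} = \frac{1}{83346 + 171} = \frac{1}{83517}$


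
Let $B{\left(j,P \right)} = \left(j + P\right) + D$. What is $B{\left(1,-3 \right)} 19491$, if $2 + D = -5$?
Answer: $-175419$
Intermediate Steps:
$D = -7$ ($D = -2 - 5 = -7$)
$B{\left(j,P \right)} = -7 + P + j$ ($B{\left(j,P \right)} = \left(j + P\right) - 7 = \left(P + j\right) - 7 = -7 + P + j$)
$B{\left(1,-3 \right)} 19491 = \left(-7 - 3 + 1\right) 19491 = \left(-9\right) 19491 = -175419$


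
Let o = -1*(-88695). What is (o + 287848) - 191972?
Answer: 184571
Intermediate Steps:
o = 88695
(o + 287848) - 191972 = (88695 + 287848) - 191972 = 376543 - 191972 = 184571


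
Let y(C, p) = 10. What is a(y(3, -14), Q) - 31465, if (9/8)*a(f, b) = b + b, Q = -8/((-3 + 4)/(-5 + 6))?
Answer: -283313/9 ≈ -31479.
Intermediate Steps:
Q = -8 (Q = -8/(1/1) = -8/(1*1) = -8/1 = 1*(-8) = -8)
a(f, b) = 16*b/9 (a(f, b) = 8*(b + b)/9 = 8*(2*b)/9 = 16*b/9)
a(y(3, -14), Q) - 31465 = (16/9)*(-8) - 31465 = -128/9 - 31465 = -283313/9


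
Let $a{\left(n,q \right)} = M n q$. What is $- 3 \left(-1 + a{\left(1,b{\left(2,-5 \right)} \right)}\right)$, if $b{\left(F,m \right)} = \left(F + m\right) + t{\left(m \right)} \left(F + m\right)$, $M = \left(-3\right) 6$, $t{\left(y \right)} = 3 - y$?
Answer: $-1455$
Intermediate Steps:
$M = -18$
$b{\left(F,m \right)} = F + m + \left(3 - m\right) \left(F + m\right)$ ($b{\left(F,m \right)} = \left(F + m\right) + \left(3 - m\right) \left(F + m\right) = F + m + \left(3 - m\right) \left(F + m\right)$)
$a{\left(n,q \right)} = - 18 n q$
$- 3 \left(-1 + a{\left(1,b{\left(2,-5 \right)} \right)}\right) = - 3 \left(-1 - 18 \left(2 - 5 - 2 \left(-3 - 5\right) - - 5 \left(-3 - 5\right)\right)\right) = - 3 \left(-1 - 18 \left(2 - 5 - 2 \left(-8\right) - \left(-5\right) \left(-8\right)\right)\right) = - 3 \left(-1 - 18 \left(2 - 5 + 16 - 40\right)\right) = - 3 \left(-1 - 18 \left(-27\right)\right) = - 3 \left(-1 + 486\right) = \left(-3\right) 485 = -1455$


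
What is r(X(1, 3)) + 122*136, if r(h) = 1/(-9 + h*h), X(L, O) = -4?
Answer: 116145/7 ≈ 16592.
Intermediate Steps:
r(h) = 1/(-9 + h**2)
r(X(1, 3)) + 122*136 = 1/(-9 + (-4)**2) + 122*136 = 1/(-9 + 16) + 16592 = 1/7 + 16592 = 116145/7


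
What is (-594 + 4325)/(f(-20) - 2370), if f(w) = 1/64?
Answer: -238784/151679 ≈ -1.5743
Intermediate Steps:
f(w) = 1/64
(-594 + 4325)/(f(-20) - 2370) = (-594 + 4325)/(1/64 - 2370) = 3731/(-151679/64) = 3731*(-64/151679) = -238784/151679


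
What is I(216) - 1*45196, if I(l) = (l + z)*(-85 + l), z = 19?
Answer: -14411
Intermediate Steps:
I(l) = (-85 + l)*(19 + l) (I(l) = (l + 19)*(-85 + l) = (19 + l)*(-85 + l) = (-85 + l)*(19 + l))
I(216) - 1*45196 = (-1615 + 216² - 66*216) - 1*45196 = (-1615 + 46656 - 14256) - 45196 = 30785 - 45196 = -14411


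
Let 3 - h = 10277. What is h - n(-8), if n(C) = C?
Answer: -10266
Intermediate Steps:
h = -10274 (h = 3 - 1*10277 = 3 - 10277 = -10274)
h - n(-8) = -10274 - 1*(-8) = -10274 + 8 = -10266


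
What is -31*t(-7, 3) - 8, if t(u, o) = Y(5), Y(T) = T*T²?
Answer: -3883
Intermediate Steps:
Y(T) = T³
t(u, o) = 125 (t(u, o) = 5³ = 125)
-31*t(-7, 3) - 8 = -31*125 - 8 = -3875 - 8 = -3883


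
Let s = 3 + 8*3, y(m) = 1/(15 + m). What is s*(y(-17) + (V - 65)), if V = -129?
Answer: -10503/2 ≈ -5251.5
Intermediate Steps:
s = 27 (s = 3 + 24 = 27)
s*(y(-17) + (V - 65)) = 27*(1/(15 - 17) + (-129 - 65)) = 27*(1/(-2) - 194) = 27*(-1/2 - 194) = 27*(-389/2) = -10503/2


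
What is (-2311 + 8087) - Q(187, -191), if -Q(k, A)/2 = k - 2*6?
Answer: 6126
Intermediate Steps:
Q(k, A) = 24 - 2*k (Q(k, A) = -2*(k - 2*6) = -2*(k - 12) = -2*(-12 + k) = 24 - 2*k)
(-2311 + 8087) - Q(187, -191) = (-2311 + 8087) - (24 - 2*187) = 5776 - (24 - 374) = 5776 - 1*(-350) = 5776 + 350 = 6126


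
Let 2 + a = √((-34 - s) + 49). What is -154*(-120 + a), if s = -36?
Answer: 18788 - 154*√51 ≈ 17688.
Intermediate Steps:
a = -2 + √51 (a = -2 + √((-34 - 1*(-36)) + 49) = -2 + √((-34 + 36) + 49) = -2 + √(2 + 49) = -2 + √51 ≈ 5.1414)
-154*(-120 + a) = -154*(-120 + (-2 + √51)) = -154*(-122 + √51) = 18788 - 154*√51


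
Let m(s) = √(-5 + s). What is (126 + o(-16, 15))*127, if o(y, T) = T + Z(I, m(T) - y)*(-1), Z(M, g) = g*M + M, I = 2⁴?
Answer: -16637 - 2032*√10 ≈ -23063.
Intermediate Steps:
I = 16
Z(M, g) = M + M*g (Z(M, g) = M*g + M = M + M*g)
o(y, T) = -16 + T - 16*√(-5 + T) + 16*y (o(y, T) = T + (16*(1 + (√(-5 + T) - y)))*(-1) = T + (16*(1 + √(-5 + T) - y))*(-1) = T + (16 - 16*y + 16*√(-5 + T))*(-1) = T + (-16 - 16*√(-5 + T) + 16*y) = -16 + T - 16*√(-5 + T) + 16*y)
(126 + o(-16, 15))*127 = (126 + (-16 + 15 - 16*√(-5 + 15) + 16*(-16)))*127 = (126 + (-16 + 15 - 16*√10 - 256))*127 = (126 + (-257 - 16*√10))*127 = (-131 - 16*√10)*127 = -16637 - 2032*√10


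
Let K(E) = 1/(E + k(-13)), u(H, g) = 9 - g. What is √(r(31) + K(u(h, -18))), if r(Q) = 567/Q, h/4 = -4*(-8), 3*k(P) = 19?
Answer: √1760583/310 ≈ 4.2802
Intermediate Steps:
k(P) = 19/3 (k(P) = (⅓)*19 = 19/3)
h = 128 (h = 4*(-4*(-8)) = 4*32 = 128)
K(E) = 1/(19/3 + E) (K(E) = 1/(E + 19/3) = 1/(19/3 + E))
√(r(31) + K(u(h, -18))) = √(567/31 + 3/(19 + 3*(9 - 1*(-18)))) = √(567*(1/31) + 3/(19 + 3*(9 + 18))) = √(567/31 + 3/(19 + 3*27)) = √(567/31 + 3/(19 + 81)) = √(567/31 + 3/100) = √(56793/3100) = √1760583/310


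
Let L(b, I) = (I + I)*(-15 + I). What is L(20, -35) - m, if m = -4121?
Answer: 7621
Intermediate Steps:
L(b, I) = 2*I*(-15 + I) (L(b, I) = (2*I)*(-15 + I) = 2*I*(-15 + I))
L(20, -35) - m = 2*(-35)*(-15 - 35) - 1*(-4121) = 2*(-35)*(-50) + 4121 = 3500 + 4121 = 7621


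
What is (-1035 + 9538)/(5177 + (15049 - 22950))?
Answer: -8503/2724 ≈ -3.1215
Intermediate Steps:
(-1035 + 9538)/(5177 + (15049 - 22950)) = 8503/(5177 - 7901) = 8503/(-2724) = 8503*(-1/2724) = -8503/2724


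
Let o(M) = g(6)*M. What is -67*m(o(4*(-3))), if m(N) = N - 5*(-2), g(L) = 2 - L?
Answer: -3886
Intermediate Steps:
o(M) = -4*M (o(M) = (2 - 1*6)*M = (2 - 6)*M = -4*M)
m(N) = 10 + N (m(N) = N + 10 = 10 + N)
-67*m(o(4*(-3))) = -67*(10 - 16*(-3)) = -67*(10 - 4*(-12)) = -67*(10 + 48) = -67*58 = -3886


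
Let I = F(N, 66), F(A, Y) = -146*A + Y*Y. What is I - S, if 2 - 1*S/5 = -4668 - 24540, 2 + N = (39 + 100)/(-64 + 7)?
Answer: -8039620/57 ≈ -1.4105e+5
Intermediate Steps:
N = -253/57 (N = -2 + (39 + 100)/(-64 + 7) = -2 + 139/(-57) = -2 + 139*(-1/57) = -2 - 139/57 = -253/57 ≈ -4.4386)
S = 146050 (S = 10 - 5*(-4668 - 24540) = 10 - 5*(-29208) = 10 + 146040 = 146050)
F(A, Y) = Y**2 - 146*A (F(A, Y) = -146*A + Y**2 = Y**2 - 146*A)
I = 285230/57 (I = 66**2 - 146*(-253/57) = 4356 + 36938/57 = 285230/57 ≈ 5004.0)
I - S = 285230/57 - 1*146050 = 285230/57 - 146050 = -8039620/57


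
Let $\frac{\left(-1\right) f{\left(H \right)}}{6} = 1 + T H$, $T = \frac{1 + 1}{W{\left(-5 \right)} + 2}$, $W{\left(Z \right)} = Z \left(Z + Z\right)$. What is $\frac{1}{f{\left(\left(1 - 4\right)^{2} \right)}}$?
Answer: $- \frac{13}{105} \approx -0.12381$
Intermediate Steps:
$W{\left(Z \right)} = 2 Z^{2}$ ($W{\left(Z \right)} = Z 2 Z = 2 Z^{2}$)
$T = \frac{1}{26}$ ($T = \frac{1 + 1}{2 \left(-5\right)^{2} + 2} = \frac{2}{2 \cdot 25 + 2} = \frac{2}{50 + 2} = \frac{2}{52} = 2 \cdot \frac{1}{52} = \frac{1}{26} \approx 0.038462$)
$f{\left(H \right)} = -6 - \frac{3 H}{13}$ ($f{\left(H \right)} = - 6 \left(1 + \frac{H}{26}\right) = -6 - \frac{3 H}{13}$)
$\frac{1}{f{\left(\left(1 - 4\right)^{2} \right)}} = \frac{1}{-6 - \frac{3 \left(1 - 4\right)^{2}}{13}} = \frac{1}{-6 - \frac{3 \left(-3\right)^{2}}{13}} = \frac{1}{-6 - \frac{27}{13}} = \frac{1}{- \frac{105}{13}} = - \frac{13}{105}$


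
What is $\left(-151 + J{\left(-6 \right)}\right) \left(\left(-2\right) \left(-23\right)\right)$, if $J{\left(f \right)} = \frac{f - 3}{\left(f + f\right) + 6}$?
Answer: $-6877$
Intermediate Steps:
$J{\left(f \right)} = \frac{-3 + f}{6 + 2 f}$ ($J{\left(f \right)} = \frac{-3 + f}{2 f + 6} = \frac{-3 + f}{6 + 2 f}$)
$\left(-151 + J{\left(-6 \right)}\right) \left(\left(-2\right) \left(-23\right)\right) = \left(-151 + \frac{-3 - 6}{2 \left(3 - 6\right)}\right) \left(\left(-2\right) \left(-23\right)\right) = \left(-151 + \frac{1}{2} \frac{1}{-3} \left(-9\right)\right) 46 = \left(-151 + \frac{1}{2} \left(- \frac{1}{3}\right) \left(-9\right)\right) 46 = \left(-151 + \frac{3}{2}\right) 46 = \left(- \frac{299}{2}\right) 46 = -6877$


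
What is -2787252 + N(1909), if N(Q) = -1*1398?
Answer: -2788650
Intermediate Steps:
N(Q) = -1398
-2787252 + N(1909) = -2787252 - 1398 = -2788650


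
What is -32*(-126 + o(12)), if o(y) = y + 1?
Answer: 3616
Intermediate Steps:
o(y) = 1 + y
-32*(-126 + o(12)) = -32*(-126 + (1 + 12)) = -32*(-126 + 13) = -32*(-113) = 3616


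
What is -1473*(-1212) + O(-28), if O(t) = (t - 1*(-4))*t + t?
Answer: 1785920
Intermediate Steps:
O(t) = t + t*(4 + t) (O(t) = (t + 4)*t + t = (4 + t)*t + t = t*(4 + t) + t = t + t*(4 + t))
-1473*(-1212) + O(-28) = -1473*(-1212) - 28*(5 - 28) = 1785276 - 28*(-23) = 1785276 + 644 = 1785920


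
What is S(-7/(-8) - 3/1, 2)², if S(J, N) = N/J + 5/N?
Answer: 2809/1156 ≈ 2.4299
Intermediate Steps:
S(J, N) = 5/N + N/J
S(-7/(-8) - 3/1, 2)² = (5/2 + 2/(-7/(-8) - 3/1))² = (5*(½) + 2/(-7*(-⅛) - 3*1))² = (5/2 + 2/(7/8 - 3))² = (5/2 + 2/(-17/8))² = (5/2 + 2*(-8/17))² = (5/2 - 16/17)² = (53/34)² = 2809/1156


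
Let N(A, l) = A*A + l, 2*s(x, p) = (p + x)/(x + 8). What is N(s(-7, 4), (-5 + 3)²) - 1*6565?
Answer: -26235/4 ≈ -6558.8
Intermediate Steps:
s(x, p) = (p + x)/(2*(8 + x)) (s(x, p) = ((p + x)/(x + 8))/2 = ((p + x)/(8 + x))/2 = (p + x)/(2*(8 + x)))
N(A, l) = l + A² (N(A, l) = A² + l = l + A²)
N(s(-7, 4), (-5 + 3)²) - 1*6565 = ((-5 + 3)² + ((4 - 7)/(2*(8 - 7)))²) - 1*6565 = ((-2)² + ((½)*(-3)/1)²) - 6565 = (4 + ((½)*1*(-3))²) - 6565 = (4 + (-3/2)²) - 6565 = (4 + 9/4) - 6565 = 25/4 - 6565 = -26235/4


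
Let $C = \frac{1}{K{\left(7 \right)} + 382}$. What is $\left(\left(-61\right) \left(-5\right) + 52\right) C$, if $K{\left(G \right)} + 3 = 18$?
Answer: $\frac{357}{397} \approx 0.89924$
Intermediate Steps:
$K{\left(G \right)} = 15$ ($K{\left(G \right)} = -3 + 18 = 15$)
$C = \frac{1}{397}$ ($C = \frac{1}{15 + 382} = \frac{1}{397} \approx 0.0025189$)
$\left(\left(-61\right) \left(-5\right) + 52\right) C = \left(\left(-61\right) \left(-5\right) + 52\right) \frac{1}{397} = \left(305 + 52\right) \frac{1}{397} = 357 \cdot \frac{1}{397} = \frac{357}{397}$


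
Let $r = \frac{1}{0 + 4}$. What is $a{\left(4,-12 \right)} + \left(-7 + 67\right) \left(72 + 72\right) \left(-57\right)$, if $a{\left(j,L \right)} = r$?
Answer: $- \frac{1969919}{4} \approx -4.9248 \cdot 10^{5}$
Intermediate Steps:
$r = \frac{1}{4} \approx 0.25$
$a{\left(j,L \right)} = \frac{1}{4}$
$a{\left(4,-12 \right)} + \left(-7 + 67\right) \left(72 + 72\right) \left(-57\right) = \frac{1}{4} + \left(-7 + 67\right) \left(72 + 72\right) \left(-57\right) = \frac{1}{4} + 60 \cdot 144 \left(-57\right) = \frac{1}{4} + 8640 \left(-57\right) = \frac{1}{4} - 492480 = - \frac{1969919}{4}$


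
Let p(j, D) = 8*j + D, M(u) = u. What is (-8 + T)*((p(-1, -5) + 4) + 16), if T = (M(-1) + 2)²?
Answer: -49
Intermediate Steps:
p(j, D) = D + 8*j
T = 1 (T = (-1 + 2)² = 1² = 1)
(-8 + T)*((p(-1, -5) + 4) + 16) = (-8 + 1)*(((-5 + 8*(-1)) + 4) + 16) = -7*(((-5 - 8) + 4) + 16) = -7*((-13 + 4) + 16) = -7*(-9 + 16) = -7*7 = -49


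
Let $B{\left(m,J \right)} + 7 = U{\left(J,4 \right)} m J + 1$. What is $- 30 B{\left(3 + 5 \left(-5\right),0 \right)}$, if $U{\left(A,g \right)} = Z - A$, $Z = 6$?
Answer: $180$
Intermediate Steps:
$U{\left(A,g \right)} = 6 - A$
$B{\left(m,J \right)} = -6 + J m \left(6 - J\right)$ ($B{\left(m,J \right)} = -7 + \left(\left(6 - J\right) m J + 1\right) = -7 + \left(m \left(6 - J\right) J + 1\right) = -7 + \left(J m \left(6 - J\right) + 1\right) = -7 + \left(1 + J m \left(6 - J\right)\right) = -6 + J m \left(6 - J\right)$)
$- 30 B{\left(3 + 5 \left(-5\right),0 \right)} = - 30 \left(-6 - 0 \left(3 + 5 \left(-5\right)\right) \left(-6 + 0\right)\right) = - 30 \left(-6 - 0 \left(3 - 25\right) \left(-6\right)\right) = - 30 \left(-6 - 0 \left(-22\right) \left(-6\right)\right) = - 30 \left(-6 + 0\right) = \left(-30\right) \left(-6\right) = 180$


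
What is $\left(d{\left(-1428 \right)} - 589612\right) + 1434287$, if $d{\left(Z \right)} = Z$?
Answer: $843247$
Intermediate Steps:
$\left(d{\left(-1428 \right)} - 589612\right) + 1434287 = \left(-1428 - 589612\right) + 1434287 = -591040 + 1434287 = 843247$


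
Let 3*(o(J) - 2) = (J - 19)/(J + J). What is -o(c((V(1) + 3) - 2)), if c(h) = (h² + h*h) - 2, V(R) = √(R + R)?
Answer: -71/24 + 19*√2/24 ≈ -1.8387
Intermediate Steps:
V(R) = √2*√R (V(R) = √(2*R) = √2*√R)
c(h) = -2 + 2*h² (c(h) = (h² + h²) - 2 = 2*h² - 2 = -2 + 2*h²)
o(J) = 2 + (-19 + J)/(6*J) (o(J) = 2 + ((J - 19)/(J + J))/3 = 2 + ((-19 + J)/((2*J)))/3 = 2 + ((-19 + J)*(1/(2*J)))/3 = 2 + ((-19 + J)/(2*J))/3 = 2 + (-19 + J)/(6*J))
-o(c((V(1) + 3) - 2)) = -(-19 + 13*(-2 + 2*((√2*√1 + 3) - 2)²))/(6*(-2 + 2*((√2*√1 + 3) - 2)²)) = -(-19 + 13*(-2 + 2*((√2*1 + 3) - 2)²))/(6*(-2 + 2*((√2*1 + 3) - 2)²)) = -(-19 + 13*(-2 + 2*((√2 + 3) - 2)²))/(6*(-2 + 2*((√2 + 3) - 2)²)) = -(-19 + 13*(-2 + 2*((3 + √2) - 2)²))/(6*(-2 + 2*((3 + √2) - 2)²)) = -(-19 + 13*(-2 + 2*(1 + √2)²))/(6*(-2 + 2*(1 + √2)²)) = -(-19 + (-26 + 26*(1 + √2)²))/(6*(-2 + 2*(1 + √2)²)) = -(-45 + 26*(1 + √2)²)/(6*(-2 + 2*(1 + √2)²))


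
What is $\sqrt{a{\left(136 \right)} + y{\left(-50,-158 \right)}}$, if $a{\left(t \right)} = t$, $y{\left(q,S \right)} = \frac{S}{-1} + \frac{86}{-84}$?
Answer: $\frac{\sqrt{516810}}{42} \approx 17.117$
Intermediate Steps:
$y{\left(q,S \right)} = - \frac{43}{42} - S$ ($y{\left(q,S \right)} = S \left(-1\right) + 86 \left(- \frac{1}{84}\right) = - S - \frac{43}{42} = - \frac{43}{42} - S$)
$\sqrt{a{\left(136 \right)} + y{\left(-50,-158 \right)}} = \sqrt{136 - - \frac{6593}{42}} = \sqrt{136 + \left(- \frac{43}{42} + 158\right)} = \sqrt{136 + \frac{6593}{42}} = \sqrt{\frac{12305}{42}} = \frac{\sqrt{516810}}{42}$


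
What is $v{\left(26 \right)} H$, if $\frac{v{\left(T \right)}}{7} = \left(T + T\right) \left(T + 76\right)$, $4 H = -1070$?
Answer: $-9931740$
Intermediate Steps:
$H = - \frac{535}{2}$ ($H = \frac{1}{4} \left(-1070\right) = - \frac{535}{2} \approx -267.5$)
$v{\left(T \right)} = 14 T \left(76 + T\right)$ ($v{\left(T \right)} = 7 \left(T + T\right) \left(T + 76\right) = 7 \cdot 2 T \left(76 + T\right) = 14 T \left(76 + T\right)$)
$v{\left(26 \right)} H = 14 \cdot 26 \left(76 + 26\right) \left(- \frac{535}{2}\right) = 14 \cdot 26 \cdot 102 \left(- \frac{535}{2}\right) = 37128 \left(- \frac{535}{2}\right) = -9931740$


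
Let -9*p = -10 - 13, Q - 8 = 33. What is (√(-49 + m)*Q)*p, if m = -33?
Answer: 943*I*√82/9 ≈ 948.8*I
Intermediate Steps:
Q = 41 (Q = 8 + 33 = 41)
p = 23/9 (p = -(-10 - 13)/9 = -⅑*(-23) = 23/9 ≈ 2.5556)
(√(-49 + m)*Q)*p = (√(-49 - 33)*41)*(23/9) = (√(-82)*41)*(23/9) = ((I*√82)*41)*(23/9) = (41*I*√82)*(23/9) = 943*I*√82/9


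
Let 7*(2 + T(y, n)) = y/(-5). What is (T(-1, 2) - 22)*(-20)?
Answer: 3356/7 ≈ 479.43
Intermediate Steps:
T(y, n) = -2 - y/35 (T(y, n) = -2 + (y/(-5))/7 = -2 + (y*(-⅕))/7 = -2 + (-y/5)/7 = -2 - y/35)
(T(-1, 2) - 22)*(-20) = ((-2 - 1/35*(-1)) - 22)*(-20) = ((-2 + 1/35) - 22)*(-20) = (-69/35 - 22)*(-20) = -839/35*(-20) = 3356/7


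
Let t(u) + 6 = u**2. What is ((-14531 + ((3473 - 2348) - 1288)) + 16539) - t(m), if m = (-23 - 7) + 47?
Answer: 1562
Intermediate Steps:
m = 17 (m = -30 + 47 = 17)
t(u) = -6 + u**2
((-14531 + ((3473 - 2348) - 1288)) + 16539) - t(m) = ((-14531 + ((3473 - 2348) - 1288)) + 16539) - (-6 + 17**2) = ((-14531 + (1125 - 1288)) + 16539) - (-6 + 289) = ((-14531 - 163) + 16539) - 1*283 = (-14694 + 16539) - 283 = 1845 - 283 = 1562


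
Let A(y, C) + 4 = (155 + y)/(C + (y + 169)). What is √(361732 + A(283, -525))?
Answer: 19*√1002 ≈ 601.43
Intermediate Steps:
A(y, C) = -4 + (155 + y)/(169 + C + y) (A(y, C) = -4 + (155 + y)/(C + (y + 169)) = -4 + (155 + y)/(C + (169 + y)) = -4 + (155 + y)/(169 + C + y))
√(361732 + A(283, -525)) = √(361732 + (-521 - 4*(-525) - 3*283)/(169 - 525 + 283)) = √(361732 + (-521 + 2100 - 849)/(-73)) = √(361732 - 1/73*730) = √(361732 - 10) = √361722 = 19*√1002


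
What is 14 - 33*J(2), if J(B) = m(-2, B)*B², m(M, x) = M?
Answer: 278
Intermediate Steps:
J(B) = -2*B²
14 - 33*J(2) = 14 - (-66)*2² = 14 - (-66)*4 = 14 - 33*(-8) = 14 + 264 = 278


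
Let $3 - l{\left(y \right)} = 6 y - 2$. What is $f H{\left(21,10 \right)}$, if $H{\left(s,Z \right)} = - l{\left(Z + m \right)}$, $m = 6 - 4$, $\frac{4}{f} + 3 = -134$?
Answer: $- \frac{268}{137} \approx -1.9562$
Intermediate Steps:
$f = - \frac{4}{137}$ ($f = \frac{4}{-3 - 134} = \frac{4}{-137} = 4 \left(- \frac{1}{137}\right) = - \frac{4}{137} \approx -0.029197$)
$m = 2$ ($m = 6 - 4 = 2$)
$l{\left(y \right)} = 5 - 6 y$ ($l{\left(y \right)} = 3 - \left(6 y - 2\right) = 3 - \left(-2 + 6 y\right) = 5 - 6 y$)
$H{\left(s,Z \right)} = 7 + 6 Z$ ($H{\left(s,Z \right)} = - (5 - 6 \left(Z + 2\right)) = - (5 - 6 \left(2 + Z\right)) = - (5 - \left(12 + 6 Z\right)) = - (-7 - 6 Z) = 7 + 6 Z$)
$f H{\left(21,10 \right)} = - \frac{4 \left(7 + 6 \cdot 10\right)}{137} = - \frac{4 \left(7 + 60\right)}{137} = \left(- \frac{4}{137}\right) 67 = - \frac{268}{137}$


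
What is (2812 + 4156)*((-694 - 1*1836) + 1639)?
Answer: -6208488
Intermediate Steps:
(2812 + 4156)*((-694 - 1*1836) + 1639) = 6968*((-694 - 1836) + 1639) = 6968*(-2530 + 1639) = 6968*(-891) = -6208488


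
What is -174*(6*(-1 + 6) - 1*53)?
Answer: 4002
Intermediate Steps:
-174*(6*(-1 + 6) - 1*53) = -174*(6*5 - 53) = -174*(30 - 53) = -174*(-23) = 4002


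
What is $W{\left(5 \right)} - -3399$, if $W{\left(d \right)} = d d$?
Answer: $3424$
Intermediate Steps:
$W{\left(d \right)} = d^{2}$
$W{\left(5 \right)} - -3399 = 5^{2} - -3399 = 25 + 3399 = 3424$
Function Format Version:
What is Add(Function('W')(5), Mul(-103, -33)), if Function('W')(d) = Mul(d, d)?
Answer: 3424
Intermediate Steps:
Function('W')(d) = Pow(d, 2)
Add(Function('W')(5), Mul(-103, -33)) = Add(Pow(5, 2), Mul(-103, -33)) = Add(25, 3399) = 3424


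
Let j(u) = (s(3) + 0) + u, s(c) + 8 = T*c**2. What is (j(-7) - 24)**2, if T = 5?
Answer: 36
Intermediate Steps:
s(c) = -8 + 5*c**2
j(u) = 37 + u (j(u) = ((-8 + 5*3**2) + 0) + u = ((-8 + 5*9) + 0) + u = ((-8 + 45) + 0) + u = (37 + 0) + u = 37 + u)
(j(-7) - 24)**2 = ((37 - 7) - 24)**2 = (30 - 24)**2 = 6**2 = 36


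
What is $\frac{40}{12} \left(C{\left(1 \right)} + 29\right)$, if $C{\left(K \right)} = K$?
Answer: $100$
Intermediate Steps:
$\frac{40}{12} \left(C{\left(1 \right)} + 29\right) = \frac{40}{12} \left(1 + 29\right) = 40 \cdot \frac{1}{12} \cdot 30 = \frac{10}{3} \cdot 30 = 100$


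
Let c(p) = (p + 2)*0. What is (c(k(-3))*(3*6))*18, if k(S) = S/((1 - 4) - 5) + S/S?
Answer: 0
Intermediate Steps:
k(S) = 1 - S/8 (k(S) = S/(-3 - 5) + 1 = S/(-8) + 1 = S*(-⅛) + 1 = -S/8 + 1 = 1 - S/8)
c(p) = 0 (c(p) = (2 + p)*0 = 0)
(c(k(-3))*(3*6))*18 = (0*(3*6))*18 = (0*18)*18 = 0*18 = 0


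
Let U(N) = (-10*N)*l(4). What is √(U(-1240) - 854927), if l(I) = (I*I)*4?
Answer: I*√61327 ≈ 247.64*I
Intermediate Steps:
l(I) = 4*I² (l(I) = I²*4 = 4*I²)
U(N) = -640*N (U(N) = (-10*N)*(4*4²) = (-10*N)*(4*16) = -10*N*64 = -640*N)
√(U(-1240) - 854927) = √(-640*(-1240) - 854927) = √(793600 - 854927) = √(-61327) = I*√61327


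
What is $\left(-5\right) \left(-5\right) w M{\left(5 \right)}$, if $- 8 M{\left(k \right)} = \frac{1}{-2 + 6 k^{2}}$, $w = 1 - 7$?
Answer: $\frac{75}{592} \approx 0.12669$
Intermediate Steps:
$w = -6$
$M{\left(k \right)} = - \frac{1}{8 \left(-2 + 6 k^{2}\right)}$
$\left(-5\right) \left(-5\right) w M{\left(5 \right)} = \left(-5\right) \left(-5\right) \left(-6\right) \left(- \frac{1}{-16 + 48 \cdot 5^{2}}\right) = 25 \left(-6\right) \left(- \frac{1}{-16 + 48 \cdot 25}\right) = - 150 \left(- \frac{1}{-16 + 1200}\right) = - 150 \left(- \frac{1}{1184}\right) = - 150 \left(\left(-1\right) \frac{1}{1184}\right) = \left(-150\right) \left(- \frac{1}{1184}\right) = \frac{75}{592}$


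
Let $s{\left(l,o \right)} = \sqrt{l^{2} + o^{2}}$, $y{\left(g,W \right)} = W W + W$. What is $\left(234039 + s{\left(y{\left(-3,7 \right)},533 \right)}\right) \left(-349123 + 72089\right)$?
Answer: $-64836760326 - 1385170 \sqrt{11489} \approx -6.4985 \cdot 10^{10}$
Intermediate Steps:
$y{\left(g,W \right)} = W + W^{2}$ ($y{\left(g,W \right)} = W^{2} + W = W + W^{2}$)
$\left(234039 + s{\left(y{\left(-3,7 \right)},533 \right)}\right) \left(-349123 + 72089\right) = \left(234039 + \sqrt{\left(7 \left(1 + 7\right)\right)^{2} + 533^{2}}\right) \left(-349123 + 72089\right) = \left(234039 + \sqrt{\left(7 \cdot 8\right)^{2} + 284089}\right) \left(-277034\right) = \left(234039 + \sqrt{56^{2} + 284089}\right) \left(-277034\right) = \left(234039 + \sqrt{3136 + 284089}\right) \left(-277034\right) = \left(234039 + \sqrt{287225}\right) \left(-277034\right) = \left(234039 + 5 \sqrt{11489}\right) \left(-277034\right) = -64836760326 - 1385170 \sqrt{11489}$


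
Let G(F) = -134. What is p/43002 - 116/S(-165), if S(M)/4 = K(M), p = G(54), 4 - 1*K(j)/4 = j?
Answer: -668821/14534676 ≈ -0.046016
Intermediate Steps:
K(j) = 16 - 4*j
p = -134
S(M) = 64 - 16*M (S(M) = 4*(16 - 4*M) = 64 - 16*M)
p/43002 - 116/S(-165) = -134/43002 - 116/(64 - 16*(-165)) = -134*1/43002 - 116/(64 + 2640) = -67/21501 - 116/2704 = -67/21501 - 116*1/2704 = -67/21501 - 29/676 = -668821/14534676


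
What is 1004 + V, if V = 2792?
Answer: 3796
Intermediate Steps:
1004 + V = 1004 + 2792 = 3796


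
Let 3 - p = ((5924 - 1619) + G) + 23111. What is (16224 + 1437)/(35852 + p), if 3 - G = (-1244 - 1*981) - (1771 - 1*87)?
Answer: 5887/1509 ≈ 3.9013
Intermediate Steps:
G = 3912 (G = 3 - ((-1244 - 1*981) - (1771 - 1*87)) = 3 - ((-1244 - 981) - (1771 - 87)) = 3 - (-2225 - 1*1684) = 3 - (-2225 - 1684) = 3 - 1*(-3909) = 3 + 3909 = 3912)
p = -31325 (p = 3 - (((5924 - 1619) + 3912) + 23111) = 3 - ((4305 + 3912) + 23111) = 3 - (8217 + 23111) = 3 - 1*31328 = 3 - 31328 = -31325)
(16224 + 1437)/(35852 + p) = (16224 + 1437)/(35852 - 31325) = 17661/4527 = 17661*(1/4527) = 5887/1509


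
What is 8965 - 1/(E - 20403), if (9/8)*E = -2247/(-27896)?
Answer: 1913445090271/213435034 ≈ 8965.0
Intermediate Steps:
E = 749/10461 (E = 8*(-2247/(-27896))/9 = 8*(-2247*(-1/27896))/9 = (8/9)*(2247/27896) = 749/10461 ≈ 0.071599)
8965 - 1/(E - 20403) = 8965 - 1/(749/10461 - 20403) = 8965 - 1/(-213435034/10461) = 8965 - 1*(-10461/213435034) = 8965 + 10461/213435034 = 1913445090271/213435034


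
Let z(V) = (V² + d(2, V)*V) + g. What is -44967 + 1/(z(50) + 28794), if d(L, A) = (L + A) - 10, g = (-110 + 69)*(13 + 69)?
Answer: -1350448943/30032 ≈ -44967.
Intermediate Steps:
g = -3362 (g = -41*82 = -3362)
d(L, A) = -10 + A + L (d(L, A) = (A + L) - 10 = -10 + A + L)
z(V) = -3362 + V² + V*(-8 + V) (z(V) = (V² + (-10 + V + 2)*V) - 3362 = (V² + (-8 + V)*V) - 3362 = (V² + V*(-8 + V)) - 3362 = -3362 + V² + V*(-8 + V))
-44967 + 1/(z(50) + 28794) = -44967 + 1/((-3362 + 50² + 50*(-8 + 50)) + 28794) = -44967 + 1/((-3362 + 2500 + 50*42) + 28794) = -44967 + 1/((-3362 + 2500 + 2100) + 28794) = -44967 + 1/(1238 + 28794) = -44967 + 1/30032 = -1350448943/30032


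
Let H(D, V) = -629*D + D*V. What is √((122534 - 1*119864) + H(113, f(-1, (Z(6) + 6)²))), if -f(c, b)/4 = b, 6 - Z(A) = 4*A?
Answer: I*√133495 ≈ 365.37*I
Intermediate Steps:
Z(A) = 6 - 4*A
f(c, b) = -4*b
√((122534 - 1*119864) + H(113, f(-1, (Z(6) + 6)²))) = √((122534 - 1*119864) + 113*(-629 - 4*((6 - 4*6) + 6)²)) = √((122534 - 119864) + 113*(-629 - 4*((6 - 24) + 6)²)) = √(2670 + 113*(-629 - 4*(-18 + 6)²)) = √(2670 + 113*(-629 - 4*(-12)²)) = √(2670 + 113*(-629 - 4*144)) = √(2670 + 113*(-629 - 576)) = √(2670 + 113*(-1205)) = √(2670 - 136165) = √(-133495) = I*√133495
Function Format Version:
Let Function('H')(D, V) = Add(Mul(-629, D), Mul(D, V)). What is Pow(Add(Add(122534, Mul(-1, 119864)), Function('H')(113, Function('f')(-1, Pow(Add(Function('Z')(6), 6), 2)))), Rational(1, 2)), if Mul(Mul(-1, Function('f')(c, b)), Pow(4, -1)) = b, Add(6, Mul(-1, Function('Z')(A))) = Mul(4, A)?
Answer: Mul(I, Pow(133495, Rational(1, 2))) ≈ Mul(365.37, I)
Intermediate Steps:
Function('Z')(A) = Add(6, Mul(-4, A)) (Function('Z')(A) = Add(6, Mul(-1, Mul(4, A))) = Add(6, Mul(-4, A)))
Function('f')(c, b) = Mul(-4, b)
Pow(Add(Add(122534, Mul(-1, 119864)), Function('H')(113, Function('f')(-1, Pow(Add(Function('Z')(6), 6), 2)))), Rational(1, 2)) = Pow(Add(Add(122534, Mul(-1, 119864)), Mul(113, Add(-629, Mul(-4, Pow(Add(Add(6, Mul(-4, 6)), 6), 2))))), Rational(1, 2)) = Pow(Add(Add(122534, -119864), Mul(113, Add(-629, Mul(-4, Pow(Add(Add(6, -24), 6), 2))))), Rational(1, 2)) = Pow(Add(2670, Mul(113, Add(-629, Mul(-4, Pow(Add(-18, 6), 2))))), Rational(1, 2)) = Pow(Add(2670, Mul(113, Add(-629, Mul(-4, Pow(-12, 2))))), Rational(1, 2)) = Pow(Add(2670, Mul(113, Add(-629, Mul(-4, 144)))), Rational(1, 2)) = Pow(Add(2670, Mul(113, Add(-629, -576))), Rational(1, 2)) = Pow(Add(2670, Mul(113, -1205)), Rational(1, 2)) = Pow(Add(2670, -136165), Rational(1, 2)) = Pow(-133495, Rational(1, 2)) = Mul(I, Pow(133495, Rational(1, 2)))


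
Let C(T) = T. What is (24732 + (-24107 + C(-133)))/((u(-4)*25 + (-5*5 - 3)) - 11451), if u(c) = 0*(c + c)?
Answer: -492/11479 ≈ -0.042861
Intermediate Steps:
u(c) = 0 (u(c) = 0*(2*c) = 0)
(24732 + (-24107 + C(-133)))/((u(-4)*25 + (-5*5 - 3)) - 11451) = (24732 + (-24107 - 133))/((0*25 + (-5*5 - 3)) - 11451) = (24732 - 24240)/((0 + (-25 - 3)) - 11451) = 492/((0 - 28) - 11451) = 492/(-28 - 11451) = 492/(-11479) = 492*(-1/11479) = -492/11479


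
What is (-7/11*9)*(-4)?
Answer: 252/11 ≈ 22.909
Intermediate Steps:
(-7/11*9)*(-4) = (-7*1/11*9)*(-4) = -7/11*9*(-4) = -63/11*(-4) = 252/11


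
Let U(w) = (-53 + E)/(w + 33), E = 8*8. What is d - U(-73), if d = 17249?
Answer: 689971/40 ≈ 17249.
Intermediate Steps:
E = 64
U(w) = 11/(33 + w) (U(w) = (-53 + 64)/(w + 33) = 11/(33 + w))
d - U(-73) = 17249 - 11/(33 - 73) = 17249 - 11/(-40) = 17249 - 11*(-1)/40 = 17249 - 1*(-11/40) = 17249 + 11/40 = 689971/40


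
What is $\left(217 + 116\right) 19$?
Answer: $6327$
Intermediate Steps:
$\left(217 + 116\right) 19 = 333 \cdot 19 = 6327$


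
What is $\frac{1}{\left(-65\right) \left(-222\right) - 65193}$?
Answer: $- \frac{1}{50763} \approx -1.9699 \cdot 10^{-5}$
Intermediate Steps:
$\frac{1}{\left(-65\right) \left(-222\right) - 65193} = \frac{1}{14430 - 65193} = \frac{1}{-50763} = - \frac{1}{50763}$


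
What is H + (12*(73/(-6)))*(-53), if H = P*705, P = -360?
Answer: -246062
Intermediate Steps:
H = -253800 (H = -360*705 = -253800)
H + (12*(73/(-6)))*(-53) = -253800 + (12*(73/(-6)))*(-53) = -253800 + (12*(73*(-1/6)))*(-53) = -253800 + (12*(-73/6))*(-53) = -253800 - 146*(-53) = -253800 + 7738 = -246062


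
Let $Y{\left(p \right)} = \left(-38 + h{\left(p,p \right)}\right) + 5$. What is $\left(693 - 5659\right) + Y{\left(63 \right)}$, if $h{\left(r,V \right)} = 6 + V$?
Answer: $-4930$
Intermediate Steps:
$Y{\left(p \right)} = -27 + p$ ($Y{\left(p \right)} = \left(-38 + \left(6 + p\right)\right) + 5 = \left(-32 + p\right) + 5 = -27 + p$)
$\left(693 - 5659\right) + Y{\left(63 \right)} = \left(693 - 5659\right) + \left(-27 + 63\right) = \left(693 - 5659\right) + 36 = -4966 + 36 = -4930$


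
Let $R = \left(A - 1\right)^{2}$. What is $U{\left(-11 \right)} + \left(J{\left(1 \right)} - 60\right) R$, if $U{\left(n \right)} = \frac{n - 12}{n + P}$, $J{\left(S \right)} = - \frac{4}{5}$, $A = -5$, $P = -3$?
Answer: $- \frac{153101}{70} \approx -2187.2$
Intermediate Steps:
$J{\left(S \right)} = - \frac{4}{5}$ ($J{\left(S \right)} = \left(-4\right) \frac{1}{5} = - \frac{4}{5}$)
$U{\left(n \right)} = \frac{-12 + n}{-3 + n}$ ($U{\left(n \right)} = \frac{n - 12}{n - 3} = \frac{-12 + n}{-3 + n}$)
$R = 36$ ($R = \left(-5 - 1\right)^{2} = \left(-6\right)^{2} = 36$)
$U{\left(-11 \right)} + \left(J{\left(1 \right)} - 60\right) R = \frac{-12 - 11}{-3 - 11} + \left(- \frac{4}{5} - 60\right) 36 = \frac{1}{-14} \left(-23\right) - \frac{10944}{5} = \left(- \frac{1}{14}\right) \left(-23\right) - \frac{10944}{5} = \frac{23}{14} - \frac{10944}{5} = - \frac{153101}{70}$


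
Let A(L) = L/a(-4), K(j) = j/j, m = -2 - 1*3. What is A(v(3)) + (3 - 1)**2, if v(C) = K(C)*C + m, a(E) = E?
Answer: 9/2 ≈ 4.5000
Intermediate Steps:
m = -5 (m = -2 - 3 = -5)
K(j) = 1
v(C) = -5 + C (v(C) = 1*C - 5 = C - 5 = -5 + C)
A(L) = -L/4 (A(L) = L/(-4) = L*(-1/4) = -L/4)
A(v(3)) + (3 - 1)**2 = -(-5 + 3)/4 + (3 - 1)**2 = -1/4*(-2) + 2**2 = 1/2 + 4 = 9/2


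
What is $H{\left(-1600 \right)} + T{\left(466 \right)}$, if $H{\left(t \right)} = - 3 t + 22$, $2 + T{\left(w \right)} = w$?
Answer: $5286$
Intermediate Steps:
$T{\left(w \right)} = -2 + w$
$H{\left(t \right)} = 22 - 3 t$
$H{\left(-1600 \right)} + T{\left(466 \right)} = \left(22 - -4800\right) + \left(-2 + 466\right) = \left(22 + 4800\right) + 464 = 4822 + 464 = 5286$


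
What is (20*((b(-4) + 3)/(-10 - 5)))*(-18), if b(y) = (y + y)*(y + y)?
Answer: 1608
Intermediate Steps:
b(y) = 4*y² (b(y) = (2*y)*(2*y) = 4*y²)
(20*((b(-4) + 3)/(-10 - 5)))*(-18) = (20*((4*(-4)² + 3)/(-10 - 5)))*(-18) = (20*((4*16 + 3)/(-15)))*(-18) = (20*((64 + 3)*(-1/15)))*(-18) = (20*(67*(-1/15)))*(-18) = (20*(-67/15))*(-18) = -268/3*(-18) = 1608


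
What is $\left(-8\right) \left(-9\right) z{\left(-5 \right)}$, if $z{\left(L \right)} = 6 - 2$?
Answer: $288$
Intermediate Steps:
$z{\left(L \right)} = 4$ ($z{\left(L \right)} = 6 - 2 = 4$)
$\left(-8\right) \left(-9\right) z{\left(-5 \right)} = \left(-8\right) \left(-9\right) 4 = 72 \cdot 4 = 288$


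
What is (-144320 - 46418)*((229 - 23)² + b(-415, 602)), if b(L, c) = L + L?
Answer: -7935845228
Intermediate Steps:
b(L, c) = 2*L
(-144320 - 46418)*((229 - 23)² + b(-415, 602)) = (-144320 - 46418)*((229 - 23)² + 2*(-415)) = -190738*(206² - 830) = -190738*(42436 - 830) = -190738*41606 = -7935845228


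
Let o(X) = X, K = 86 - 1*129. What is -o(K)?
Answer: 43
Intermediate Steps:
K = -43 (K = 86 - 129 = -43)
-o(K) = -1*(-43) = 43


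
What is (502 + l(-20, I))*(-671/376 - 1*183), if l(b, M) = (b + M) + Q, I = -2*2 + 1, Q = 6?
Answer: -33697315/376 ≈ -89621.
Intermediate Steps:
I = -3 (I = -4 + 1 = -3)
l(b, M) = 6 + M + b (l(b, M) = (b + M) + 6 = (M + b) + 6 = 6 + M + b)
(502 + l(-20, I))*(-671/376 - 1*183) = (502 + (6 - 3 - 20))*(-671/376 - 1*183) = (502 - 17)*(-671*1/376 - 183) = 485*(-671/376 - 183) = 485*(-69479/376) = -33697315/376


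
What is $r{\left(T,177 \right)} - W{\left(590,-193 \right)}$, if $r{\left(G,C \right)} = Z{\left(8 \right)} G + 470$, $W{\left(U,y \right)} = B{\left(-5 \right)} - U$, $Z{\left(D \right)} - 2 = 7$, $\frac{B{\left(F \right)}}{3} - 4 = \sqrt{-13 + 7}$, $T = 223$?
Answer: $3055 - 3 i \sqrt{6} \approx 3055.0 - 7.3485 i$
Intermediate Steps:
$B{\left(F \right)} = 12 + 3 i \sqrt{6}$ ($B{\left(F \right)} = 12 + 3 \sqrt{-13 + 7} = 12 + 3 \sqrt{-6} = 12 + 3 i \sqrt{6}$)
$Z{\left(D \right)} = 9$ ($Z{\left(D \right)} = 2 + 7 = 9$)
$W{\left(U,y \right)} = 12 - U + 3 i \sqrt{6}$ ($W{\left(U,y \right)} = \left(12 + 3 i \sqrt{6}\right) - U = 12 - U + 3 i \sqrt{6}$)
$r{\left(G,C \right)} = 470 + 9 G$ ($r{\left(G,C \right)} = 9 G + 470 = 470 + 9 G$)
$r{\left(T,177 \right)} - W{\left(590,-193 \right)} = \left(470 + 9 \cdot 223\right) - \left(12 - 590 + 3 i \sqrt{6}\right) = \left(470 + 2007\right) - \left(12 - 590 + 3 i \sqrt{6}\right) = 2477 - \left(-578 + 3 i \sqrt{6}\right) = 2477 + \left(578 - 3 i \sqrt{6}\right) = 3055 - 3 i \sqrt{6}$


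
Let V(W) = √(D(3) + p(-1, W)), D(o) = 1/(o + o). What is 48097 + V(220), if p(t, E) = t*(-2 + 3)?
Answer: 48097 + I*√30/6 ≈ 48097.0 + 0.91287*I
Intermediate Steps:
p(t, E) = t (p(t, E) = t*1 = t)
D(o) = 1/(2*o)
V(W) = I*√30/6 (V(W) = √((½)/3 - 1) = √((½)*(⅓) - 1) = √(⅙ - 1) = √(-⅚) = I*√30/6)
48097 + V(220) = 48097 + I*√30/6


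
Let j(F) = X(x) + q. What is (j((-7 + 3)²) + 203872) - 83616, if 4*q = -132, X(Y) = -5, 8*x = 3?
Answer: 120218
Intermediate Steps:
x = 3/8 (x = (⅛)*3 = 3/8 ≈ 0.37500)
q = -33 (q = (¼)*(-132) = -33)
j(F) = -38 (j(F) = -5 - 33 = -38)
(j((-7 + 3)²) + 203872) - 83616 = (-38 + 203872) - 83616 = 203834 - 83616 = 120218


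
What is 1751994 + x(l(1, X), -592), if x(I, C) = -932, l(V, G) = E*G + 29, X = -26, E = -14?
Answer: 1751062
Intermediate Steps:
l(V, G) = 29 - 14*G (l(V, G) = -14*G + 29 = 29 - 14*G)
1751994 + x(l(1, X), -592) = 1751994 - 932 = 1751062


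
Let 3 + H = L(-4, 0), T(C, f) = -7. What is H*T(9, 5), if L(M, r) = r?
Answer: 21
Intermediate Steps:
H = -3 (H = -3 + 0 = -3)
H*T(9, 5) = -3*(-7) = 21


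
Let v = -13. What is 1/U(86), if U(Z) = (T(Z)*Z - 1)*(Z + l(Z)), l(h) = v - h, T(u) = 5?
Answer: -1/5577 ≈ -0.00017931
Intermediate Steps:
l(h) = -13 - h
U(Z) = 13 - 65*Z (U(Z) = (5*Z - 1)*(Z + (-13 - Z)) = (-1 + 5*Z)*(-13) = 13 - 65*Z)
1/U(86) = 1/(13 - 65*86) = 1/(13 - 5590) = 1/(-5577) = -1/5577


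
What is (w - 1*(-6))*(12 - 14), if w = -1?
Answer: -10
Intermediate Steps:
(w - 1*(-6))*(12 - 14) = (-1 - 1*(-6))*(12 - 14) = (-1 + 6)*(-2) = 5*(-2) = -10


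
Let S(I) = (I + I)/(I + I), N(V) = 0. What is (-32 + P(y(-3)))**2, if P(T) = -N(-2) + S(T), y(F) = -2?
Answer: 961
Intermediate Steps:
S(I) = 1 (S(I) = (2*I)/((2*I)) = (2*I)*(1/(2*I)) = 1)
P(T) = 1 (P(T) = -1*0 + 1 = 0 + 1 = 1)
(-32 + P(y(-3)))**2 = (-32 + 1)**2 = (-31)**2 = 961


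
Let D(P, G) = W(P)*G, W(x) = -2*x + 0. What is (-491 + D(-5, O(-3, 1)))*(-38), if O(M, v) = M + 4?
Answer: 18278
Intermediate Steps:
W(x) = -2*x
O(M, v) = 4 + M
D(P, G) = -2*G*P (D(P, G) = (-2*P)*G = -2*G*P)
(-491 + D(-5, O(-3, 1)))*(-38) = (-491 - 2*(4 - 3)*(-5))*(-38) = (-491 - 2*1*(-5))*(-38) = (-491 + 10)*(-38) = -481*(-38) = 18278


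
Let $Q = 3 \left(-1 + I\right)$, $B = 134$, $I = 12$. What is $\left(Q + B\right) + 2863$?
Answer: $3030$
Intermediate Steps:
$Q = 33$ ($Q = 3 \left(-1 + 12\right) = 3 \cdot 11 = 33$)
$\left(Q + B\right) + 2863 = \left(33 + 134\right) + 2863 = 167 + 2863 = 3030$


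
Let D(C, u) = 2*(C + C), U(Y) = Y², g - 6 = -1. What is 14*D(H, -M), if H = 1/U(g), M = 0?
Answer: 56/25 ≈ 2.2400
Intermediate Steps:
g = 5 (g = 6 - 1 = 5)
H = 1/25 (H = 1/(5²) = 1/25 ≈ 0.040000)
D(C, u) = 4*C (D(C, u) = 2*(2*C) = 4*C)
14*D(H, -M) = 14*(4*(1/25)) = 14*(4/25) = 56/25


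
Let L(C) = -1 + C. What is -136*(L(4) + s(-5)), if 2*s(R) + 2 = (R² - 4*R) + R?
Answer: -2992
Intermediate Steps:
s(R) = -1 + R²/2 - 3*R/2 (s(R) = -1 + ((R² - 4*R) + R)/2 = -1 + (R² - 3*R)/2 = -1 + (R²/2 - 3*R/2) = -1 + R²/2 - 3*R/2)
-136*(L(4) + s(-5)) = -136*((-1 + 4) + (-1 + (½)*(-5)² - 3/2*(-5))) = -136*(3 + (-1 + (½)*25 + 15/2)) = -136*(3 + (-1 + 25/2 + 15/2)) = -136*(3 + 19) = -136*22 = -2992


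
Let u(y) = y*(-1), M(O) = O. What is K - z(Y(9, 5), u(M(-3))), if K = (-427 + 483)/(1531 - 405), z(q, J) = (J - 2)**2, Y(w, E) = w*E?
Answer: -535/563 ≈ -0.95027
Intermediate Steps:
Y(w, E) = E*w
u(y) = -y
z(q, J) = (-2 + J)**2
K = 28/563 (K = 56/1126 = 56*(1/1126) = 28/563 ≈ 0.049734)
K - z(Y(9, 5), u(M(-3))) = 28/563 - (-2 - 1*(-3))**2 = 28/563 - (-2 + 3)**2 = 28/563 - 1*1**2 = 28/563 - 1*1 = 28/563 - 1 = -535/563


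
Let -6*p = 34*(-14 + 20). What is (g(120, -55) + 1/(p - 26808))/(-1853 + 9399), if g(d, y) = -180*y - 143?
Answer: 261897393/202549732 ≈ 1.2930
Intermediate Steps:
p = -34 (p = -17*(-14 + 20)/3 = -17*6/3 = -⅙*204 = -34)
g(d, y) = -143 - 180*y
(g(120, -55) + 1/(p - 26808))/(-1853 + 9399) = ((-143 - 180*(-55)) + 1/(-34 - 26808))/(-1853 + 9399) = ((-143 + 9900) + 1/(-26842))/7546 = (9757 - 1/26842)*(1/7546) = (261897393/26842)*(1/7546) = 261897393/202549732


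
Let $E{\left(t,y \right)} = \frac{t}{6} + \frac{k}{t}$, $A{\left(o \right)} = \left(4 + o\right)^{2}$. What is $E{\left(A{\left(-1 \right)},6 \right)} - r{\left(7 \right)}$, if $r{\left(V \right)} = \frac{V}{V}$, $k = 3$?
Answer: $\frac{5}{6} \approx 0.83333$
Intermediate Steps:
$r{\left(V \right)} = 1$
$E{\left(t,y \right)} = \frac{3}{t} + \frac{t}{6}$ ($E{\left(t,y \right)} = \frac{t}{6} + \frac{3}{t} = \frac{3}{t} + \frac{t}{6}$)
$E{\left(A{\left(-1 \right)},6 \right)} - r{\left(7 \right)} = \left(\frac{3}{\left(4 - 1\right)^{2}} + \frac{\left(4 - 1\right)^{2}}{6}\right) - 1 = \left(\frac{3}{3^{2}} + \frac{3^{2}}{6}\right) - 1 = \left(\frac{3}{9} + \frac{1}{6} \cdot 9\right) - 1 = \left(3 \cdot \frac{1}{9} + \frac{3}{2}\right) - 1 = \left(\frac{1}{3} + \frac{3}{2}\right) - 1 = \frac{11}{6} - 1 = \frac{5}{6}$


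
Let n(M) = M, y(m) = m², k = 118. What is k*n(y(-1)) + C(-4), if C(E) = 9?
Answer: 127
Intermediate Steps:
k*n(y(-1)) + C(-4) = 118*(-1)² + 9 = 118*1 + 9 = 118 + 9 = 127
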